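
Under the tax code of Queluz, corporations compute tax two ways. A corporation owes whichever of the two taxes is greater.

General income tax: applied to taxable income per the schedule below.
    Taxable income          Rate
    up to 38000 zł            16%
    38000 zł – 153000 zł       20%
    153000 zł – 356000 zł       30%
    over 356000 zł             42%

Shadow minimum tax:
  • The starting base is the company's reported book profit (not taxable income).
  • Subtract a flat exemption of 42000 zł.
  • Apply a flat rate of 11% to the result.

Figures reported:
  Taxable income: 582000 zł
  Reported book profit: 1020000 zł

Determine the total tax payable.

184900 zł

General income tax:
  38000 zł × 16% = 6080 zł
  115000 zł × 20% = 23000 zł
  203000 zł × 30% = 60900 zł
  226000 zł × 42% = 94920 zł
  → 184900 zł

Shadow minimum tax:
  Base (reported book profit): 1020000 zł
  Less exemption 42000 zł → base 978000 zł
  978000 zł × 11% = 107580 zł

184900 zł > 107580 zł, so the general income tax governs.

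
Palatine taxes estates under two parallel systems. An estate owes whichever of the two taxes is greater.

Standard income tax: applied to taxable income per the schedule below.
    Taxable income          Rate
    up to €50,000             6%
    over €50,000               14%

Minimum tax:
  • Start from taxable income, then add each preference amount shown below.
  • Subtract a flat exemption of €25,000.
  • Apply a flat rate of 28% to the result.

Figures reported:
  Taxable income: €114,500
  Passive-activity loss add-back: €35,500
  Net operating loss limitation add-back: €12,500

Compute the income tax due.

€38,500

Standard income tax:
  €50,000 × 6% = €3,000
  €64,500 × 14% = €9,030
  → €12,030

Minimum tax:
  Adjusted income: €114,500 + €35,500 + €12,500 = €162,500
  Less exemption €25,000 → base €137,500
  €137,500 × 28% = €38,500

€38,500 > €12,030, so the minimum tax is the binding amount.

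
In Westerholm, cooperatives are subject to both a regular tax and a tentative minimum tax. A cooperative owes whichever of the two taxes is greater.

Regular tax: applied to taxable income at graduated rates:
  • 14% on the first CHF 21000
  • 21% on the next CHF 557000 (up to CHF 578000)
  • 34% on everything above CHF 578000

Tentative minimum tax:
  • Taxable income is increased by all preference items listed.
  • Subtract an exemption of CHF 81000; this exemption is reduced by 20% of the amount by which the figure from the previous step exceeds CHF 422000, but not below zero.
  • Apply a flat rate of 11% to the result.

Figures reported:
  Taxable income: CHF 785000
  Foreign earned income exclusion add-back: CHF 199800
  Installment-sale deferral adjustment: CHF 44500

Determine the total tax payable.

CHF 190290

Tentative minimum tax:
  Adjusted income: CHF 785000 + CHF 199800 + CHF 44500 = CHF 1029300
  Exemption: 20% × (CHF 1029300 − CHF 422000) = CHF 121460 ≥ CHF 81000, so the exemption is fully phased out
  Base: CHF 1029300 − CHF 0 = CHF 1029300
  CHF 1029300 × 11% = CHF 113223

Regular tax:
  CHF 21000 × 14% = CHF 2940
  CHF 557000 × 21% = CHF 116970
  CHF 207000 × 34% = CHF 70380
  → CHF 190290

CHF 190290 > CHF 113223, so the regular tax governs.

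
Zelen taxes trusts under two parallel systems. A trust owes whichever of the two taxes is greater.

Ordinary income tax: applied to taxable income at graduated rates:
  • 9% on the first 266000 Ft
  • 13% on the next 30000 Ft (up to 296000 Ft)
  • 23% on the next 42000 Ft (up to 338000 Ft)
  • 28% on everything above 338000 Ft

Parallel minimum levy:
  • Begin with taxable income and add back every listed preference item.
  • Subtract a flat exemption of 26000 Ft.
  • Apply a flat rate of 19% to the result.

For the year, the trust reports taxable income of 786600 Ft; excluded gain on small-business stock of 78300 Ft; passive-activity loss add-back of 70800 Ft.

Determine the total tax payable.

Parallel minimum levy:
  Adjusted income: 786600 Ft + 78300 Ft + 70800 Ft = 935700 Ft
  Less exemption 26000 Ft → base 909700 Ft
  909700 Ft × 19% = 172843 Ft

Ordinary income tax:
  266000 Ft × 9% = 23940 Ft
  30000 Ft × 13% = 3900 Ft
  42000 Ft × 23% = 9660 Ft
  448600 Ft × 28% = 125608 Ft
  → 163108 Ft

172843 Ft > 163108 Ft, so the parallel minimum levy is the binding amount.

172843 Ft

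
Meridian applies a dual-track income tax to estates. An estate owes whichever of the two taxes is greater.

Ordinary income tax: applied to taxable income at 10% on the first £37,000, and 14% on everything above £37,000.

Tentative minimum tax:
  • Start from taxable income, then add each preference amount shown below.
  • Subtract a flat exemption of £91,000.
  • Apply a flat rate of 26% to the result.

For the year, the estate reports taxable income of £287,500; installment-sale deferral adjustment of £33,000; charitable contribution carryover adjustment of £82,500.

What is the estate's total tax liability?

Ordinary income tax:
  £37,000 × 10% = £3,700
  £250,500 × 14% = £35,070
  → £38,770

Tentative minimum tax:
  Adjusted income: £287,500 + £33,000 + £82,500 = £403,000
  Less exemption £91,000 → base £312,000
  £312,000 × 26% = £81,120

£81,120 > £38,770, so the tentative minimum tax is the binding amount.

£81,120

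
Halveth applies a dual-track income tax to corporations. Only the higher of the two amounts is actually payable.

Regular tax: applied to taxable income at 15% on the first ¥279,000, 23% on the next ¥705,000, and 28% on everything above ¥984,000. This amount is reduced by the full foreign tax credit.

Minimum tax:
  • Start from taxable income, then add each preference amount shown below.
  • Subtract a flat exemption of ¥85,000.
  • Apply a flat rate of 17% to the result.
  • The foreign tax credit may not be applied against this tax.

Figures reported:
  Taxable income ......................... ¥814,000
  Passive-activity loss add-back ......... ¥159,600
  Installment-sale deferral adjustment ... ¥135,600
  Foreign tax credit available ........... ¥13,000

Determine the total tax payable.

¥174,114

Minimum tax:
  Adjusted income: ¥814,000 + ¥159,600 + ¥135,600 = ¥1,109,200
  Less exemption ¥85,000 → base ¥1,024,200
  ¥1,024,200 × 17% = ¥174,114

Regular tax:
  ¥279,000 × 15% = ¥41,850
  ¥535,000 × 23% = ¥123,050
  → ¥164,900
  Less foreign tax credit ¥13,000 → ¥151,900

¥174,114 > ¥151,900, so the minimum tax is the binding amount.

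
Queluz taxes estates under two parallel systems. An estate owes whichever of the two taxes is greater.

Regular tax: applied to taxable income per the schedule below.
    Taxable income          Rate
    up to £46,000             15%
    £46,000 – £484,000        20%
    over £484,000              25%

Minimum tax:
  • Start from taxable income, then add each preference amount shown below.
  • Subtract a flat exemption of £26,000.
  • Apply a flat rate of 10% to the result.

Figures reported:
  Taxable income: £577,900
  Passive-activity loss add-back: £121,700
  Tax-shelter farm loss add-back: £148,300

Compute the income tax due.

Regular tax:
  £46,000 × 15% = £6,900
  £438,000 × 20% = £87,600
  £93,900 × 25% = £23,475
  → £117,975

Minimum tax:
  Adjusted income: £577,900 + £121,700 + £148,300 = £847,900
  Less exemption £26,000 → base £821,900
  £821,900 × 10% = £82,190

£117,975 > £82,190, so the regular tax governs.

£117,975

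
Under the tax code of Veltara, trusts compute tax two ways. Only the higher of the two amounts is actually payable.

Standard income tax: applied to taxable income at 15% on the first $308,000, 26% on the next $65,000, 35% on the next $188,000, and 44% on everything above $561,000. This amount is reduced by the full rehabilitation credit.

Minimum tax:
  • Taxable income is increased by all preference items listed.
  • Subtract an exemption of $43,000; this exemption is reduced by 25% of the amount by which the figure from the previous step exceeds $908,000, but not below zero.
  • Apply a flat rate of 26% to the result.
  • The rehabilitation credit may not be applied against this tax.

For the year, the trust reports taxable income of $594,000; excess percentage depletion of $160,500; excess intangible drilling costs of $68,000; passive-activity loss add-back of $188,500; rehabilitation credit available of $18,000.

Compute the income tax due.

Minimum tax:
  Adjusted income: $594,000 + $160,500 + $68,000 + $188,500 = $1,011,000
  Exemption: $43,000 − 25% × ($1,011,000 − $908,000) = $43,000 − $25,750 = $17,250
  Base: $1,011,000 − $17,250 = $993,750
  $993,750 × 26% = $258,375

Standard income tax:
  $308,000 × 15% = $46,200
  $65,000 × 26% = $16,900
  $188,000 × 35% = $65,800
  $33,000 × 44% = $14,520
  → $143,420
  Less rehabilitation credit $18,000 → $125,420

$258,375 > $125,420, so the minimum tax is the binding amount.

$258,375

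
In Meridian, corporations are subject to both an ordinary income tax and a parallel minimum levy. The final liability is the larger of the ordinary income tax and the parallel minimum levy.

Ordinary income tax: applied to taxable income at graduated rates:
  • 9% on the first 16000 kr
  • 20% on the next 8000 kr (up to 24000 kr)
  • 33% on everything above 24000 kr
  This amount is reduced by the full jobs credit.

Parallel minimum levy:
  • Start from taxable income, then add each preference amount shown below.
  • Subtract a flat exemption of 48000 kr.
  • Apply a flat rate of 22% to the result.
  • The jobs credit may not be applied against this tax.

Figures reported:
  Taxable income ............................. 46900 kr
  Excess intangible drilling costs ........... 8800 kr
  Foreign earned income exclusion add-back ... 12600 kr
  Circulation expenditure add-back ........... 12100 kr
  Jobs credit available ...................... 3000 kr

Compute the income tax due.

Ordinary income tax:
  16000 kr × 9% = 1440 kr
  8000 kr × 20% = 1600 kr
  22900 kr × 33% = 7557 kr
  → 10597 kr
  Less jobs credit 3000 kr → 7597 kr

Parallel minimum levy:
  Adjusted income: 46900 kr + 8800 kr + 12600 kr + 12100 kr = 80400 kr
  Less exemption 48000 kr → base 32400 kr
  32400 kr × 22% = 7128 kr

7597 kr > 7128 kr, so the ordinary income tax governs.

7597 kr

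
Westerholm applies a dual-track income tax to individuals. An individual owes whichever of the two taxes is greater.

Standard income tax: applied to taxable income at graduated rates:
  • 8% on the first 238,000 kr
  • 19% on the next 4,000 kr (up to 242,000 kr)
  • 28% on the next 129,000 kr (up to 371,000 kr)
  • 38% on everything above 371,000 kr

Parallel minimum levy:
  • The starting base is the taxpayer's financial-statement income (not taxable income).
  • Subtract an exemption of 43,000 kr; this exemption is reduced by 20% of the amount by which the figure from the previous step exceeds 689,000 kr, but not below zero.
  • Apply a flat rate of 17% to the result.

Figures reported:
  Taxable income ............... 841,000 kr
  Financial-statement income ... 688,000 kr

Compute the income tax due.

234,520 kr

Standard income tax:
  238,000 kr × 8% = 19,040 kr
  4,000 kr × 19% = 760 kr
  129,000 kr × 28% = 36,120 kr
  470,000 kr × 38% = 178,600 kr
  → 234,520 kr

Parallel minimum levy:
  Base (financial-statement income): 688,000 kr
  Exemption: 688,000 kr ≤ 689,000 kr, so full 43,000 kr applies
  Base: 688,000 kr − 43,000 kr = 645,000 kr
  645,000 kr × 17% = 109,650 kr

234,520 kr > 109,650 kr, so the standard income tax governs.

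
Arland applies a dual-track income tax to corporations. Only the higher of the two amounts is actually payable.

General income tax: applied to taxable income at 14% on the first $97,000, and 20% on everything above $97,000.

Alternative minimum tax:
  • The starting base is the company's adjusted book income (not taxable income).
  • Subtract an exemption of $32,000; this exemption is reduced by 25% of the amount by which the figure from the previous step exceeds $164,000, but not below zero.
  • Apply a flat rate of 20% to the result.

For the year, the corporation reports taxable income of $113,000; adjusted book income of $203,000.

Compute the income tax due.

$36,150

Alternative minimum tax:
  Base (adjusted book income): $203,000
  Exemption: $32,000 − 25% × ($203,000 − $164,000) = $32,000 − $9,750 = $22,250
  Base: $203,000 − $22,250 = $180,750
  $180,750 × 20% = $36,150

General income tax:
  $97,000 × 14% = $13,580
  $16,000 × 20% = $3,200
  → $16,780

$36,150 > $16,780, so the alternative minimum tax is the binding amount.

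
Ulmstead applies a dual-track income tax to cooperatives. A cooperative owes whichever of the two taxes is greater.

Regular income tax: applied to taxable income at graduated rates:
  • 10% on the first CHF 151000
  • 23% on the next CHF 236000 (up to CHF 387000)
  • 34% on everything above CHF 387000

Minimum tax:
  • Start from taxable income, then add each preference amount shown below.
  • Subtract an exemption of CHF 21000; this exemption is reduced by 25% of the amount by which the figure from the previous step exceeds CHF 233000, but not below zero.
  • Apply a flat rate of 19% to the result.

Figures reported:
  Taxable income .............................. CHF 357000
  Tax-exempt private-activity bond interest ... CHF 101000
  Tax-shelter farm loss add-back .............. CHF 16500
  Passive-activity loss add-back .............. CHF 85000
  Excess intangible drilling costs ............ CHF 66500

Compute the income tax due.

CHF 118940

Minimum tax:
  Adjusted income: CHF 357000 + CHF 101000 + CHF 16500 + CHF 85000 + CHF 66500 = CHF 626000
  Exemption: 25% × (CHF 626000 − CHF 233000) = CHF 98250 ≥ CHF 21000, so the exemption is fully phased out
  Base: CHF 626000 − CHF 0 = CHF 626000
  CHF 626000 × 19% = CHF 118940

Regular income tax:
  CHF 151000 × 10% = CHF 15100
  CHF 206000 × 23% = CHF 47380
  → CHF 62480

CHF 118940 > CHF 62480, so the minimum tax is the binding amount.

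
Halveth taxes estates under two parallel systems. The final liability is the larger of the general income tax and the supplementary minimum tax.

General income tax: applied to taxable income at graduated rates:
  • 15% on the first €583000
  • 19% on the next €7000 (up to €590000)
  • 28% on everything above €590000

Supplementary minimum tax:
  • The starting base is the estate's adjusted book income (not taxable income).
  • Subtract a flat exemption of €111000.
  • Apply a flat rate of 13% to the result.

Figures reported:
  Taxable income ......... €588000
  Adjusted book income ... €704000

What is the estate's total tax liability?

Supplementary minimum tax:
  Base (adjusted book income): €704000
  Less exemption €111000 → base €593000
  €593000 × 13% = €77090

General income tax:
  €583000 × 15% = €87450
  €5000 × 19% = €950
  → €88400

€88400 > €77090, so the general income tax governs.

€88400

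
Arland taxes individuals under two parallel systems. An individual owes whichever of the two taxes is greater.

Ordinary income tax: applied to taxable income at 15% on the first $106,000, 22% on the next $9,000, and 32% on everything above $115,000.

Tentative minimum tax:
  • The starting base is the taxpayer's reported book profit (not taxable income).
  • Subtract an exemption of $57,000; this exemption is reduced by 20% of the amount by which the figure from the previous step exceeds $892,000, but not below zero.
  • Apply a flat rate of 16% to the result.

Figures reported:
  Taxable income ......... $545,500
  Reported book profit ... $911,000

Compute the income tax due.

$155,640

Tentative minimum tax:
  Base (reported book profit): $911,000
  Exemption: $57,000 − 20% × ($911,000 − $892,000) = $57,000 − $3,800 = $53,200
  Base: $911,000 − $53,200 = $857,800
  $857,800 × 16% = $137,248

Ordinary income tax:
  $106,000 × 15% = $15,900
  $9,000 × 22% = $1,980
  $430,500 × 32% = $137,760
  → $155,640

$155,640 > $137,248, so the ordinary income tax governs.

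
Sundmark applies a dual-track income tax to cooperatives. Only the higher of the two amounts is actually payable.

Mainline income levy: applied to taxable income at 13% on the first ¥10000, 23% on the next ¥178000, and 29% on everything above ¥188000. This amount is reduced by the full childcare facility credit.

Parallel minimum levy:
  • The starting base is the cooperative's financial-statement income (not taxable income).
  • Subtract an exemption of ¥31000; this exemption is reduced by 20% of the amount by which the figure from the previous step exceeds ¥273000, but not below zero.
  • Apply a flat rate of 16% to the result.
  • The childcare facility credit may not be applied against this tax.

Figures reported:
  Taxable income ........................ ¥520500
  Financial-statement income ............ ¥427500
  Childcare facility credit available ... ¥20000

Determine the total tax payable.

Parallel minimum levy:
  Base (financial-statement income): ¥427500
  Exemption: ¥31000 − 20% × (¥427500 − ¥273000) = ¥31000 − ¥30900 = ¥100
  Base: ¥427500 − ¥100 = ¥427400
  ¥427400 × 16% = ¥68384

Mainline income levy:
  ¥10000 × 13% = ¥1300
  ¥178000 × 23% = ¥40940
  ¥332500 × 29% = ¥96425
  → ¥138665
  Less childcare facility credit ¥20000 → ¥118665

¥118665 > ¥68384, so the mainline income levy governs.

¥118665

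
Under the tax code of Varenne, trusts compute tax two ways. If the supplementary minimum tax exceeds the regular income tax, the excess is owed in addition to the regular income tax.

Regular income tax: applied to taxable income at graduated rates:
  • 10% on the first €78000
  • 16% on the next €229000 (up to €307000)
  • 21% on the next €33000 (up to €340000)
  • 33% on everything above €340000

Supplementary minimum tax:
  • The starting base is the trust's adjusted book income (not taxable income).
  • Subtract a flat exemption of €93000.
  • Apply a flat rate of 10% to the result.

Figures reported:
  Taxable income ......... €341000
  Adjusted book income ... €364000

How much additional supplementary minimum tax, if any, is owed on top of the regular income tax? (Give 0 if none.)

€0

Regular income tax:
  €78000 × 10% = €7800
  €229000 × 16% = €36640
  €33000 × 21% = €6930
  €1000 × 33% = €330
  → €51700

Supplementary minimum tax:
  Base (adjusted book income): €364000
  Less exemption €93000 → base €271000
  €271000 × 10% = €27100

€27100 ≤ €51700, so no add-on is due.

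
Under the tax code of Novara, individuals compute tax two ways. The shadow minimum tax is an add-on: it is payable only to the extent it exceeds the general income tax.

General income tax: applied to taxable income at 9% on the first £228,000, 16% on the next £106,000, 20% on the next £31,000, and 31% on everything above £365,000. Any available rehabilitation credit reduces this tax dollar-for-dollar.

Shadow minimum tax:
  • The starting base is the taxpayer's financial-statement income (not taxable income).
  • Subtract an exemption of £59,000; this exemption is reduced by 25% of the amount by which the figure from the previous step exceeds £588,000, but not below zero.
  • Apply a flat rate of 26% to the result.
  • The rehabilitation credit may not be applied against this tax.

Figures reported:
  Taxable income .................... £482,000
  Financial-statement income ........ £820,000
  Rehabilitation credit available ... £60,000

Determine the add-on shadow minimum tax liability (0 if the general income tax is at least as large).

£192,990

General income tax:
  £228,000 × 9% = £20,520
  £106,000 × 16% = £16,960
  £31,000 × 20% = £6,200
  £117,000 × 31% = £36,270
  → £79,950
  Less rehabilitation credit £60,000 → £19,950

Shadow minimum tax:
  Base (financial-statement income): £820,000
  Exemption: £59,000 − 25% × (£820,000 − £588,000) = £59,000 − £58,000 = £1,000
  Base: £820,000 − £1,000 = £819,000
  £819,000 × 26% = £212,940

Excess of shadow minimum tax over general income tax: £212,940 − £19,950 = £192,990.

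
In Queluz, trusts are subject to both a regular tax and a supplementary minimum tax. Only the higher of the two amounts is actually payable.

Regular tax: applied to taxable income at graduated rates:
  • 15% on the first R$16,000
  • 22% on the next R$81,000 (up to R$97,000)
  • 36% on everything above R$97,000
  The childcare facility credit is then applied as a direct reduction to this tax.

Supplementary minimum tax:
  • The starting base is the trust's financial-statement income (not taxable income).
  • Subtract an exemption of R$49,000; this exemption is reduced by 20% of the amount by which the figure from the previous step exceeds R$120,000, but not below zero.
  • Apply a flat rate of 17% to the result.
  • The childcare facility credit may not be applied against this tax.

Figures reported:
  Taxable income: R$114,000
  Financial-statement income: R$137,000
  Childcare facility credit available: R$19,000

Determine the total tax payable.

Supplementary minimum tax:
  Base (financial-statement income): R$137,000
  Exemption: R$49,000 − 20% × (R$137,000 − R$120,000) = R$49,000 − R$3,400 = R$45,600
  Base: R$137,000 − R$45,600 = R$91,400
  R$91,400 × 17% = R$15,538

Regular tax:
  R$16,000 × 15% = R$2,400
  R$81,000 × 22% = R$17,820
  R$17,000 × 36% = R$6,120
  → R$26,340
  Less childcare facility credit R$19,000 → R$7,340

R$15,538 > R$7,340, so the supplementary minimum tax is the binding amount.

R$15,538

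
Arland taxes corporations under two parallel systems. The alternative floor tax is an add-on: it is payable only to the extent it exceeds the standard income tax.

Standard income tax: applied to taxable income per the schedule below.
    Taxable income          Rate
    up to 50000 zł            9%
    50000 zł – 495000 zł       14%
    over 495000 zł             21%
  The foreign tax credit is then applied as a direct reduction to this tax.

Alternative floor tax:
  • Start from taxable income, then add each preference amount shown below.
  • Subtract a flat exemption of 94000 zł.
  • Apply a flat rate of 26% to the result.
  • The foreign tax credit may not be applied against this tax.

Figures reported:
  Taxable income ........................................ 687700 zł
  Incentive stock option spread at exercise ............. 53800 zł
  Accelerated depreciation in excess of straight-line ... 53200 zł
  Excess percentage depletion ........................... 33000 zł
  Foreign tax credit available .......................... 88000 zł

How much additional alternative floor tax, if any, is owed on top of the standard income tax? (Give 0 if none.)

Alternative floor tax:
  Adjusted income: 687700 zł + 53800 zł + 53200 zł + 33000 zł = 827700 zł
  Less exemption 94000 zł → base 733700 zł
  733700 zł × 26% = 190762 zł

Standard income tax:
  50000 zł × 9% = 4500 zł
  445000 zł × 14% = 62300 zł
  192700 zł × 21% = 40467 zł
  → 107267 zł
  Less foreign tax credit 88000 zł → 19267 zł

Excess of alternative floor tax over standard income tax: 190762 zł − 19267 zł = 171495 zł.

171495 zł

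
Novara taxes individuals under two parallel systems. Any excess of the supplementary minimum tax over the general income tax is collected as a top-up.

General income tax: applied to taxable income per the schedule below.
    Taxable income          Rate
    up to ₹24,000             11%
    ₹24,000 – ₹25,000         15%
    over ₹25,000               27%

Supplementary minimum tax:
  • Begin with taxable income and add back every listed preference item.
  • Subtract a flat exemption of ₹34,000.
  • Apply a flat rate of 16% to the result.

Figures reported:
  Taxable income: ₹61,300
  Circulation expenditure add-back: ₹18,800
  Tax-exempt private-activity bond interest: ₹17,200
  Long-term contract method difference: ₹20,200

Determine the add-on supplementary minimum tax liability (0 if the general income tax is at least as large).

₹769

Supplementary minimum tax:
  Adjusted income: ₹61,300 + ₹18,800 + ₹17,200 + ₹20,200 = ₹117,500
  Less exemption ₹34,000 → base ₹83,500
  ₹83,500 × 16% = ₹13,360

General income tax:
  ₹24,000 × 11% = ₹2,640
  ₹1,000 × 15% = ₹150
  ₹36,300 × 27% = ₹9,801
  → ₹12,591

Excess of supplementary minimum tax over general income tax: ₹13,360 − ₹12,591 = ₹769.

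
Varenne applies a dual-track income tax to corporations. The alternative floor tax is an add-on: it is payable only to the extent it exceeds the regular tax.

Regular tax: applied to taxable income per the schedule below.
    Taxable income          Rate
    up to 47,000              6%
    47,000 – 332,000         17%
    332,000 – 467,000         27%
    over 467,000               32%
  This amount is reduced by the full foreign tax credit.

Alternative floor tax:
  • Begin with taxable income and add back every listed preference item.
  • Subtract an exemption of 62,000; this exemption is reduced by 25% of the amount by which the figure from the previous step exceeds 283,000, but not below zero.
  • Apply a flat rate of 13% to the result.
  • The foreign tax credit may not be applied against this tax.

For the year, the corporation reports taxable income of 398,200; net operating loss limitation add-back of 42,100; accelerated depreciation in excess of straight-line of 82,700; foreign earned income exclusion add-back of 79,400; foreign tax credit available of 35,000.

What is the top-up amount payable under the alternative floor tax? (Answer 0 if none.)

44,168

Regular tax:
  47,000 × 6% = 2,820
  285,000 × 17% = 48,450
  66,200 × 27% = 17,874
  → 69,144
  Less foreign tax credit 35,000 → 34,144

Alternative floor tax:
  Adjusted income: 398,200 + 42,100 + 82,700 + 79,400 = 602,400
  Exemption: 25% × (602,400 − 283,000) = 79,850 ≥ 62,000, so the exemption is fully phased out
  Base: 602,400 − 0 = 602,400
  602,400 × 13% = 78,312

Excess of alternative floor tax over regular tax: 78,312 − 34,144 = 44,168.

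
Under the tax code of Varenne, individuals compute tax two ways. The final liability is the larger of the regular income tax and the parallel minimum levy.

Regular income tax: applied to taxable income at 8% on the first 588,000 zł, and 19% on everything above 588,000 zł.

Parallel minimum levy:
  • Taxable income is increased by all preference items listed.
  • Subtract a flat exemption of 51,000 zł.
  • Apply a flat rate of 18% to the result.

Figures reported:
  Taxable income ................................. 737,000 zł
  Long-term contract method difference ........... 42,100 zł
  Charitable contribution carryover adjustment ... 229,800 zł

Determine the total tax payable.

172,422 zł

Parallel minimum levy:
  Adjusted income: 737,000 zł + 42,100 zł + 229,800 zł = 1,008,900 zł
  Less exemption 51,000 zł → base 957,900 zł
  957,900 zł × 18% = 172,422 zł

Regular income tax:
  588,000 zł × 8% = 47,040 zł
  149,000 zł × 19% = 28,310 zł
  → 75,350 zł

172,422 zł > 75,350 zł, so the parallel minimum levy is the binding amount.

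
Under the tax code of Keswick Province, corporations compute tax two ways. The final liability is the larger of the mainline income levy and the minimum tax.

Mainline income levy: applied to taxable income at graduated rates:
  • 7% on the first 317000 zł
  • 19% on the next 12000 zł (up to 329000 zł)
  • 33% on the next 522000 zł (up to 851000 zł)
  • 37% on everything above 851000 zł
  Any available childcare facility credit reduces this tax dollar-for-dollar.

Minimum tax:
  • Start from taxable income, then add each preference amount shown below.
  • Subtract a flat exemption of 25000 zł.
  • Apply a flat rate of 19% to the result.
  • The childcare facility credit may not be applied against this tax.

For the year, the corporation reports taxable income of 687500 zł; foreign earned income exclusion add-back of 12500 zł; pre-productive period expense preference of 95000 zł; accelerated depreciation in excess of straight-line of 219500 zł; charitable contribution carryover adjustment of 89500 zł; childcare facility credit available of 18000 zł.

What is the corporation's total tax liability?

205010 zł

Minimum tax:
  Adjusted income: 687500 zł + 12500 zł + 95000 zł + 219500 zł + 89500 zł = 1104000 zł
  Less exemption 25000 zł → base 1079000 zł
  1079000 zł × 19% = 205010 zł

Mainline income levy:
  317000 zł × 7% = 22190 zł
  12000 zł × 19% = 2280 zł
  358500 zł × 33% = 118305 zł
  → 142775 zł
  Less childcare facility credit 18000 zł → 124775 zł

205010 zł > 124775 zł, so the minimum tax is the binding amount.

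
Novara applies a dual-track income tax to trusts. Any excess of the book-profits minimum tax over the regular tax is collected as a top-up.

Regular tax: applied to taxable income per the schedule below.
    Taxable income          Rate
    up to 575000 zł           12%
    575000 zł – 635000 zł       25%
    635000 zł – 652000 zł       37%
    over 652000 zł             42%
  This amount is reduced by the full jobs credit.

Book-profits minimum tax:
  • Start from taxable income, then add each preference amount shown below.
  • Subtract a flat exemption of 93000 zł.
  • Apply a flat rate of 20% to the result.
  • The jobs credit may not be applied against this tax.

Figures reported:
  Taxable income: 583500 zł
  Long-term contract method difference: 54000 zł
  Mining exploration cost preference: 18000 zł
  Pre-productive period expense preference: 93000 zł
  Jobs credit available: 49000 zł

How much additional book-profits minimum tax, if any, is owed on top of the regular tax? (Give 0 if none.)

108975 zł

Regular tax:
  575000 zł × 12% = 69000 zł
  8500 zł × 25% = 2125 zł
  → 71125 zł
  Less jobs credit 49000 zł → 22125 zł

Book-profits minimum tax:
  Adjusted income: 583500 zł + 54000 zł + 18000 zł + 93000 zł = 748500 zł
  Less exemption 93000 zł → base 655500 zł
  655500 zł × 20% = 131100 zł

Excess of book-profits minimum tax over regular tax: 131100 zł − 22125 zł = 108975 zł.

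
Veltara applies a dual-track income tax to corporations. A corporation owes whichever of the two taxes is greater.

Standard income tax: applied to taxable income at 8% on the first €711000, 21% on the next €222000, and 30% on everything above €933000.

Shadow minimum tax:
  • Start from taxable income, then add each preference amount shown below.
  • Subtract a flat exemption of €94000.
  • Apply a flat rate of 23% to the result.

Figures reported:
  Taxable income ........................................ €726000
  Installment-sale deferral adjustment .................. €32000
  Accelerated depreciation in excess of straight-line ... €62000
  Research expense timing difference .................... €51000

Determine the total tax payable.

€178710

Shadow minimum tax:
  Adjusted income: €726000 + €32000 + €62000 + €51000 = €871000
  Less exemption €94000 → base €777000
  €777000 × 23% = €178710

Standard income tax:
  €711000 × 8% = €56880
  €15000 × 21% = €3150
  → €60030

€178710 > €60030, so the shadow minimum tax is the binding amount.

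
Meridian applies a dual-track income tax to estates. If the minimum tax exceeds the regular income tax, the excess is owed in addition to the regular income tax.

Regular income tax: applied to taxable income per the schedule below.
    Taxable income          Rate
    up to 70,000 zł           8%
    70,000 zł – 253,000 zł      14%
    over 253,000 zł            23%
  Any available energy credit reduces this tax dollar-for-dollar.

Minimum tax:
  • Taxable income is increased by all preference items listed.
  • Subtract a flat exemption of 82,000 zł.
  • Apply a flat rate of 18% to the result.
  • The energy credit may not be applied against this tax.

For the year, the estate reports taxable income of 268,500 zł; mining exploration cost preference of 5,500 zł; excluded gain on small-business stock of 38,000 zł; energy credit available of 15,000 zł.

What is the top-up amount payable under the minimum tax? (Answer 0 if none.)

Minimum tax:
  Adjusted income: 268,500 zł + 5,500 zł + 38,000 zł = 312,000 zł
  Less exemption 82,000 zł → base 230,000 zł
  230,000 zł × 18% = 41,400 zł

Regular income tax:
  70,000 zł × 8% = 5,600 zł
  183,000 zł × 14% = 25,620 zł
  15,500 zł × 23% = 3,565 zł
  → 34,785 zł
  Less energy credit 15,000 zł → 19,785 zł

Excess of minimum tax over regular income tax: 41,400 zł − 19,785 zł = 21,615 zł.

21,615 zł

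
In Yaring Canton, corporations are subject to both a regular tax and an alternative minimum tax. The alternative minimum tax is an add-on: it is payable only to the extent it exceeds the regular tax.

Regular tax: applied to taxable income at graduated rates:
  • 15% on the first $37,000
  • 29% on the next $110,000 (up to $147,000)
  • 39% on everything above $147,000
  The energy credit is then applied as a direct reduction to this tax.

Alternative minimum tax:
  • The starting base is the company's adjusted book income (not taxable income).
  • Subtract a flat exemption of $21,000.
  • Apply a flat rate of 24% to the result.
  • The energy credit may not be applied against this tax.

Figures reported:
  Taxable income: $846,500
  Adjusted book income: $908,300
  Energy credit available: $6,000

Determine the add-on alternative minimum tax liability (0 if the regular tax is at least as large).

Alternative minimum tax:
  Base (adjusted book income): $908,300
  Less exemption $21,000 → base $887,300
  $887,300 × 24% = $212,952

Regular tax:
  $37,000 × 15% = $5,550
  $110,000 × 29% = $31,900
  $699,500 × 39% = $272,805
  → $310,255
  Less energy credit $6,000 → $304,255

$212,952 ≤ $304,255, so no add-on is due.

$0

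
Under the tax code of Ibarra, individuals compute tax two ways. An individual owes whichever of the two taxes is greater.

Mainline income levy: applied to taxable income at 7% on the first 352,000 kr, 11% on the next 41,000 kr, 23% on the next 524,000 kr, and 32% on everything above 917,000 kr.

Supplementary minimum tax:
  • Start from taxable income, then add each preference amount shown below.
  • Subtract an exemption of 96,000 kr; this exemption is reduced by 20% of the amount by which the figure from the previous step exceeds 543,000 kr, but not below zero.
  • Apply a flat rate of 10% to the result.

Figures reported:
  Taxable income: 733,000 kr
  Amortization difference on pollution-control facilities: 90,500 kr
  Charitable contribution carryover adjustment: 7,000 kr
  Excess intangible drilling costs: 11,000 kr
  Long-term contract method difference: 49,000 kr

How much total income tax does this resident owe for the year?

107,350 kr

Mainline income levy:
  352,000 kr × 7% = 24,640 kr
  41,000 kr × 11% = 4,510 kr
  340,000 kr × 23% = 78,200 kr
  → 107,350 kr

Supplementary minimum tax:
  Adjusted income: 733,000 kr + 90,500 kr + 7,000 kr + 11,000 kr + 49,000 kr = 890,500 kr
  Exemption: 96,000 kr − 20% × (890,500 kr − 543,000 kr) = 96,000 kr − 69,500 kr = 26,500 kr
  Base: 890,500 kr − 26,500 kr = 864,000 kr
  864,000 kr × 10% = 86,400 kr

107,350 kr > 86,400 kr, so the mainline income levy governs.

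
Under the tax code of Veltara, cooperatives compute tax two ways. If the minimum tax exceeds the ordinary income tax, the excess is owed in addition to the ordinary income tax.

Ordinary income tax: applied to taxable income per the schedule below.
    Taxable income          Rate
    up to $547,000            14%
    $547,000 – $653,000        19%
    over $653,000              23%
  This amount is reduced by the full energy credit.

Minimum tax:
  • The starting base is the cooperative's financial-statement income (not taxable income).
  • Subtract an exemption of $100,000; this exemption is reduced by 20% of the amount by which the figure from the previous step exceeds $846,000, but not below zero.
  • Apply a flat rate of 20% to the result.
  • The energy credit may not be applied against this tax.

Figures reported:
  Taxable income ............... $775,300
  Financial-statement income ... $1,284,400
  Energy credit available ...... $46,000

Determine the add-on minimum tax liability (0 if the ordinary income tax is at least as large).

Ordinary income tax:
  $547,000 × 14% = $76,580
  $106,000 × 19% = $20,140
  $122,300 × 23% = $28,129
  → $124,849
  Less energy credit $46,000 → $78,849

Minimum tax:
  Base (financial-statement income): $1,284,400
  Exemption: $100,000 − 20% × ($1,284,400 − $846,000) = $100,000 − $87,680 = $12,320
  Base: $1,284,400 − $12,320 = $1,272,080
  $1,272,080 × 20% = $254,416

Excess of minimum tax over ordinary income tax: $254,416 − $78,849 = $175,567.

$175,567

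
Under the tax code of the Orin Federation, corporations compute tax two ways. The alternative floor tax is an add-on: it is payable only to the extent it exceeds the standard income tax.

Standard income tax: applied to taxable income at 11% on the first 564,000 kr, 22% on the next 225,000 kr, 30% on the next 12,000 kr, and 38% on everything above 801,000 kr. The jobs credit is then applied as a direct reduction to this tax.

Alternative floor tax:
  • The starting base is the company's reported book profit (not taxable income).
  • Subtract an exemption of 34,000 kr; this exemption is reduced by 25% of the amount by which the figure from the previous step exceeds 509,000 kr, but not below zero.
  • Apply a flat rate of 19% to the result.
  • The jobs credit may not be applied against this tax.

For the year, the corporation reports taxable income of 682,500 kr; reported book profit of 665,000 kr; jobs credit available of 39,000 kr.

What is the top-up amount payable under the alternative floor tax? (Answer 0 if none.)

77,240 kr

Alternative floor tax:
  Base (reported book profit): 665,000 kr
  Exemption: 25% × (665,000 kr − 509,000 kr) = 39,000 kr ≥ 34,000 kr, so the exemption is fully phased out
  Base: 665,000 kr − 0 kr = 665,000 kr
  665,000 kr × 19% = 126,350 kr

Standard income tax:
  564,000 kr × 11% = 62,040 kr
  118,500 kr × 22% = 26,070 kr
  → 88,110 kr
  Less jobs credit 39,000 kr → 49,110 kr

Excess of alternative floor tax over standard income tax: 126,350 kr − 49,110 kr = 77,240 kr.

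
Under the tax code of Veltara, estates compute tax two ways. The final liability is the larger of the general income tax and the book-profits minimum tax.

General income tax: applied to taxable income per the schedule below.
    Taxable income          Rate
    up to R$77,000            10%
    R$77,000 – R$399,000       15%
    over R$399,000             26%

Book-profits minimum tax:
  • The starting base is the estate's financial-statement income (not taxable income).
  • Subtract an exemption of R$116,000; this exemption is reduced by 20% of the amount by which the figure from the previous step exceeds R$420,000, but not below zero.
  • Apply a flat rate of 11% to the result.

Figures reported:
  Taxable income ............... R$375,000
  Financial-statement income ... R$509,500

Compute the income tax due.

General income tax:
  R$77,000 × 10% = R$7,700
  R$298,000 × 15% = R$44,700
  → R$52,400

Book-profits minimum tax:
  Base (financial-statement income): R$509,500
  Exemption: R$116,000 − 20% × (R$509,500 − R$420,000) = R$116,000 − R$17,900 = R$98,100
  Base: R$509,500 − R$98,100 = R$411,400
  R$411,400 × 11% = R$45,254

R$52,400 > R$45,254, so the general income tax governs.

R$52,400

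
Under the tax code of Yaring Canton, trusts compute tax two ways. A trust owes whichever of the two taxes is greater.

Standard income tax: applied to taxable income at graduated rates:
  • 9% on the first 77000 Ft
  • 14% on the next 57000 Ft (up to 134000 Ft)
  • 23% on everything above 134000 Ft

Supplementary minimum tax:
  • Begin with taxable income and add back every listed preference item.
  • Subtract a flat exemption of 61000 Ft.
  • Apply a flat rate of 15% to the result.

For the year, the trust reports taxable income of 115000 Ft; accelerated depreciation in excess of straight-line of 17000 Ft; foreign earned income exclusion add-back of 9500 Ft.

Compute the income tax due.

Supplementary minimum tax:
  Adjusted income: 115000 Ft + 17000 Ft + 9500 Ft = 141500 Ft
  Less exemption 61000 Ft → base 80500 Ft
  80500 Ft × 15% = 12075 Ft

Standard income tax:
  77000 Ft × 9% = 6930 Ft
  38000 Ft × 14% = 5320 Ft
  → 12250 Ft

12250 Ft > 12075 Ft, so the standard income tax governs.

12250 Ft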